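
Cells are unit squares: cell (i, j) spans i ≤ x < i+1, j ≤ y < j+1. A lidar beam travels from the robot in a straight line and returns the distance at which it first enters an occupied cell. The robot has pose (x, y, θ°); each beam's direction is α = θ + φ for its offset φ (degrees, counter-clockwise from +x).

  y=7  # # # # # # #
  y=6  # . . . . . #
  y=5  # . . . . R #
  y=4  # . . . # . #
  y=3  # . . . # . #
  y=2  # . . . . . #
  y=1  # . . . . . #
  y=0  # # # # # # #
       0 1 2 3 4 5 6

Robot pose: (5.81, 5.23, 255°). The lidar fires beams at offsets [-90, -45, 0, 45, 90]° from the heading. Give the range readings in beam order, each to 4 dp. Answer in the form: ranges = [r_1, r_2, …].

ranges = [4.9797, 0.9353, 4.3792, 0.3800, 0.1967]

beam 1: φ=-90°, α=165°
  d=(-0.9659,0.2588)  start (5,5)  tX=0.8386 tY=2.9751  stride 1/|dx|=1.0353 1/|dy|=3.8637
    cross x-line → (4,5), t=0.8386
    cross x-line → (3,5), t=1.8738
    cross x-line → (2,5), t=2.9091
    cross y-line → (2,6), t=2.9751
    cross x-line → (1,6), t=3.9444
    cross x-line → (0,6), t=4.9797 (wall)
  → r_1 = 4.9797
beam 2: φ=-45°, α=210°
  d=(-0.8660,-0.5000)  start (5,5)  tX=0.9353 tY=0.4600  stride 1/|dx|=1.1547 1/|dy|=2.0000
    cross y-line → (5,4), t=0.4600
    cross x-line → (4,4), t=0.9353 (wall)
  → r_2 = 0.9353
beam 3: φ=0°, α=255°
  d=(-0.2588,-0.9659)  start (5,5)  tX=3.1296 tY=0.2381  stride 1/|dx|=3.8637 1/|dy|=1.0353
    cross y-line → (5,4), t=0.2381
    cross y-line → (5,3), t=1.2734
    cross y-line → (5,2), t=2.3087
    cross x-line → (4,2), t=3.1296
    cross y-line → (4,1), t=3.3439
    cross y-line → (4,0), t=4.3792 (wall)
  → r_3 = 4.3792
beam 4: φ=45°, α=300°
  d=(0.5000,-0.8660)  start (5,5)  tX=0.3800 tY=0.2656  stride 1/|dx|=2.0000 1/|dy|=1.1547
    cross y-line → (5,4), t=0.2656
    cross x-line → (6,4), t=0.3800 (wall)
  → r_4 = 0.3800
beam 5: φ=90°, α=345°
  d=(0.9659,-0.2588)  start (5,5)  tX=0.1967 tY=0.8887  stride 1/|dx|=1.0353 1/|dy|=3.8637
    cross x-line → (6,5), t=0.1967 (wall)
  → r_5 = 0.1967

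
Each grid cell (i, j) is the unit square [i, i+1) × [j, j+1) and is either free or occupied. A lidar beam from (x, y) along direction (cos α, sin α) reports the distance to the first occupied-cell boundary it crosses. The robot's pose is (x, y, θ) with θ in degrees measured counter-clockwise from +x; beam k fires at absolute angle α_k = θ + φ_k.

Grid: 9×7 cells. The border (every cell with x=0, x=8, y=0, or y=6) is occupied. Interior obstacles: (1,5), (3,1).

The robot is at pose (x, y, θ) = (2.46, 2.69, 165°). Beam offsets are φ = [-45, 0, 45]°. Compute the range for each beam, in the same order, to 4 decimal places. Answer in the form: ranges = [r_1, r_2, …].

beam 1: φ=-45°, α=120°
  dir = (cos 120°, sin 120°) = (-0.5000, 0.8660); from cell (2,2)
  next x-line at t=0.9200, next y-line at t=0.3580; Δt_x=2.0000, Δt_y=1.1547
    y: enter (2,3) at t=0.3580
    x: enter (1,3) at t=0.9200
    y: enter (1,4) at t=1.5127
    y: enter (1,5) at t=2.6674 ← occupied
  → r_1 = 2.6674
beam 2: φ=0°, α=165°
  dir = (cos 165°, sin 165°) = (-0.9659, 0.2588); from cell (2,2)
  next x-line at t=0.4762, next y-line at t=1.1977; Δt_x=1.0353, Δt_y=3.8637
    x: enter (1,2) at t=0.4762
    y: enter (1,3) at t=1.1977
    x: enter (0,3) at t=1.5115 ← occupied
  → r_2 = 1.5115
beam 3: φ=45°, α=210°
  dir = (cos 210°, sin 210°) = (-0.8660, -0.5000); from cell (2,2)
  next x-line at t=0.5312, next y-line at t=1.3800; Δt_x=1.1547, Δt_y=2.0000
    x: enter (1,2) at t=0.5312
    y: enter (1,1) at t=1.3800
    x: enter (0,1) at t=1.6859 ← occupied
  → r_3 = 1.6859

ranges = [2.6674, 1.5115, 1.6859]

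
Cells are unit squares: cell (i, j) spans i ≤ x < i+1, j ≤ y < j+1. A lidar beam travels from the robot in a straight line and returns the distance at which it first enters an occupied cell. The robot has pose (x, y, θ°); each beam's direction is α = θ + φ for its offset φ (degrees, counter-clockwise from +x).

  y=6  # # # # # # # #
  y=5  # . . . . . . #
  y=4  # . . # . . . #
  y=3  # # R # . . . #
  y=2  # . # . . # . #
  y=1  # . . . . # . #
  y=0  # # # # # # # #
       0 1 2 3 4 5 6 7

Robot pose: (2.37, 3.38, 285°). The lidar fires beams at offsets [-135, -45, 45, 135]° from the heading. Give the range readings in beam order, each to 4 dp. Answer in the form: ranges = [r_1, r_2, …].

ranges = [0.4272, 0.4388, 0.7275, 1.2600]

beam 1: φ=-135°, α=150°
  dir = (cos 150°, sin 150°) = (-0.8660, 0.5000); from cell (2,3)
  next x-line at t=0.4272, next y-line at t=1.2400; Δt_x=1.1547, Δt_y=2.0000
    x: enter (1,3) at t=0.4272 ← occupied
  → r_1 = 0.4272
beam 2: φ=-45°, α=240°
  dir = (cos 240°, sin 240°) = (-0.5000, -0.8660); from cell (2,3)
  next x-line at t=0.7400, next y-line at t=0.4388; Δt_x=2.0000, Δt_y=1.1547
    y: enter (2,2) at t=0.4388 ← occupied
  → r_2 = 0.4388
beam 3: φ=45°, α=330°
  dir = (cos 330°, sin 330°) = (0.8660, -0.5000); from cell (2,3)
  next x-line at t=0.7275, next y-line at t=0.7600; Δt_x=1.1547, Δt_y=2.0000
    x: enter (3,3) at t=0.7275 ← occupied
  → r_3 = 0.7275
beam 4: φ=135°, α=60°
  dir = (cos 60°, sin 60°) = (0.5000, 0.8660); from cell (2,3)
  next x-line at t=1.2600, next y-line at t=0.7159; Δt_x=2.0000, Δt_y=1.1547
    y: enter (2,4) at t=0.7159
    x: enter (3,4) at t=1.2600 ← occupied
  → r_4 = 1.2600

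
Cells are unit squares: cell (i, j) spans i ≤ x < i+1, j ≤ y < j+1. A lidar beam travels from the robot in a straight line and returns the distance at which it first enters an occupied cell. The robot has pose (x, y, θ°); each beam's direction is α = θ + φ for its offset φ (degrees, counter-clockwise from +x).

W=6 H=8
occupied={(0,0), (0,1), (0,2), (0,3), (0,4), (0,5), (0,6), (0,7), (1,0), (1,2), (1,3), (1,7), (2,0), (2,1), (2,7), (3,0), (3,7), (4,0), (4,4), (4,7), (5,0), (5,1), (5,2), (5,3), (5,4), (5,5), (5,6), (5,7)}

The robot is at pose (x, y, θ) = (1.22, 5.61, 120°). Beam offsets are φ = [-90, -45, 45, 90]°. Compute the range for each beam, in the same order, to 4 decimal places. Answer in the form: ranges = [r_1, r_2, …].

ranges = [2.7800, 1.4390, 0.2278, 0.2540]

beam 1: φ=-90°, α=30°
  cosα=0.8660 sinα=0.5000 | (1,5) | tMaxX 0.9007 tMaxY 0.7800 | tΔX 1.1547 tΔY 2.0000
    t=0.7800 [y] (1,6)
    t=0.9007 [x] (2,6)
    t=2.0554 [x] (3,6)
    t=2.7800 [y] (3,7) — stop
  → r_1 = 2.7800
beam 2: φ=-45°, α=75°
  cosα=0.2588 sinα=0.9659 | (1,5) | tMaxX 3.0137 tMaxY 0.4038 | tΔX 3.8637 tΔY 1.0353
    t=0.4038 [y] (1,6)
    t=1.4390 [y] (1,7) — stop
  → r_2 = 1.4390
beam 3: φ=45°, α=165°
  cosα=-0.9659 sinα=0.2588 | (1,5) | tMaxX 0.2278 tMaxY 1.5068 | tΔX 1.0353 tΔY 3.8637
    t=0.2278 [x] (0,5) — stop
  → r_3 = 0.2278
beam 4: φ=90°, α=210°
  cosα=-0.8660 sinα=-0.5000 | (1,5) | tMaxX 0.2540 tMaxY 1.2200 | tΔX 1.1547 tΔY 2.0000
    t=0.2540 [x] (0,5) — stop
  → r_4 = 0.2540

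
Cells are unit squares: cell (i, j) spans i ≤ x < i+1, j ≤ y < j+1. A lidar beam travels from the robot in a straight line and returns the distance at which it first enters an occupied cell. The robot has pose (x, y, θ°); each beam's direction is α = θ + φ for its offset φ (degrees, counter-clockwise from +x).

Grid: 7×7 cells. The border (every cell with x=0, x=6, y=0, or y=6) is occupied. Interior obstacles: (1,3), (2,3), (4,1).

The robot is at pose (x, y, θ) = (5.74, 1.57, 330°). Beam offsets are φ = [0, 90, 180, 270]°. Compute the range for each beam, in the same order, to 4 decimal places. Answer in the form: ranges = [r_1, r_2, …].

beam 1: φ=0°, α=330°
  d=(0.8660,-0.5000)  start (5,1)  tX=0.3002 tY=1.1400  stride 1/|dx|=1.1547 1/|dy|=2.0000
    cross x-line → (6,1), t=0.3002 (wall)
  → r_1 = 0.3002
beam 2: φ=90°, α=60°
  d=(0.5000,0.8660)  start (5,1)  tX=0.5200 tY=0.4965  stride 1/|dx|=2.0000 1/|dy|=1.1547
    cross y-line → (5,2), t=0.4965
    cross x-line → (6,2), t=0.5200 (wall)
  → r_2 = 0.5200
beam 3: φ=180°, α=150°
  d=(-0.8660,0.5000)  start (5,1)  tX=0.8545 tY=0.8600  stride 1/|dx|=1.1547 1/|dy|=2.0000
    cross x-line → (4,1), t=0.8545 (wall)
  → r_3 = 0.8545
beam 4: φ=270°, α=240°
  d=(-0.5000,-0.8660)  start (5,1)  tX=1.4800 tY=0.6582  stride 1/|dx|=2.0000 1/|dy|=1.1547
    cross y-line → (5,0), t=0.6582 (wall)
  → r_4 = 0.6582

ranges = [0.3002, 0.5200, 0.8545, 0.6582]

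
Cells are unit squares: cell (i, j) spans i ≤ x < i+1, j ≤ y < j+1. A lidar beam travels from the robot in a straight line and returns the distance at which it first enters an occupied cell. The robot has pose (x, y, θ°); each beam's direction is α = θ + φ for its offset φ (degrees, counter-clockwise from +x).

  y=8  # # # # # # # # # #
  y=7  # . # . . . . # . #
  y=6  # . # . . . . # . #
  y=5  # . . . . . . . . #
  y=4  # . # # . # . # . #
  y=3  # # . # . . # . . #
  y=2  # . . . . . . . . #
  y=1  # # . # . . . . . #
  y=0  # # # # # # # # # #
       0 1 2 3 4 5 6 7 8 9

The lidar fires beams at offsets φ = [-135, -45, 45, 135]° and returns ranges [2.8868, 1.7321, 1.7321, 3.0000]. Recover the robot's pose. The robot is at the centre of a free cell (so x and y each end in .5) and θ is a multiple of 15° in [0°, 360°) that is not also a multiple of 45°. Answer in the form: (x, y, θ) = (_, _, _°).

(x, y, θ) = (5.5, 6.5, 75°)

Candidates: 43 free-cell centres × 16 headings = 688 poses. Raycast each; keep the one whose scan matches to 4 dp.
  (4.5, 1.5, 300°): beam 1 = 0.5176 ≠ 2.8868 ✗
  (1.5, 5.5, 255°): beam 1 = 1.0000 ≠ 2.8868 ✗
  (4.5, 3.5, 105°): beam 1 = 5.0000 ≠ 2.8868 ✗
  (8.5, 7.5, 30°): beam 1 = 2.5882 ≠ 2.8868 ✗
  …
  (5.5, 6.5, 75°): r_1=2.8868, r_2=1.7321, r_3=1.7321, r_4=3.0000 — all match ✓
No second candidate reproduces the full scan.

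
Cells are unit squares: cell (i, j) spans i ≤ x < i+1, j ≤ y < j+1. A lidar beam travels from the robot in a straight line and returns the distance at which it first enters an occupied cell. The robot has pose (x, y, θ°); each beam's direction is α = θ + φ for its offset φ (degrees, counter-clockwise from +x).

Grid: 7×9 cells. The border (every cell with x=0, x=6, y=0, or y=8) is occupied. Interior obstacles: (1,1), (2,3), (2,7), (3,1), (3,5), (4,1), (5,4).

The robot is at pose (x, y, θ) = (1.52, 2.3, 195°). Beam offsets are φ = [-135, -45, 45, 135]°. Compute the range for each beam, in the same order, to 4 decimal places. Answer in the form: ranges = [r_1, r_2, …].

beam 1: φ=-135°, α=60°
  d=(0.5000,0.8660)  start (1,2)  tX=0.9600 tY=0.8083  stride 1/|dx|=2.0000 1/|dy|=1.1547
    cross y-line → (1,3), t=0.8083
    cross x-line → (2,3), t=0.9600 (wall)
  → r_1 = 0.9600
beam 2: φ=-45°, α=150°
  d=(-0.8660,0.5000)  start (1,2)  tX=0.6004 tY=1.4000  stride 1/|dx|=1.1547 1/|dy|=2.0000
    cross x-line → (0,2), t=0.6004 (wall)
  → r_2 = 0.6004
beam 3: φ=45°, α=240°
  d=(-0.5000,-0.8660)  start (1,2)  tX=1.0400 tY=0.3464  stride 1/|dx|=2.0000 1/|dy|=1.1547
    cross y-line → (1,1), t=0.3464 (wall)
  → r_3 = 0.3464
beam 4: φ=135°, α=330°
  d=(0.8660,-0.5000)  start (1,2)  tX=0.5543 tY=0.6000  stride 1/|dx|=1.1547 1/|dy|=2.0000
    cross x-line → (2,2), t=0.5543
    cross y-line → (2,1), t=0.6000
    cross x-line → (3,1), t=1.7090 (wall)
  → r_4 = 1.7090

ranges = [0.9600, 0.6004, 0.3464, 1.7090]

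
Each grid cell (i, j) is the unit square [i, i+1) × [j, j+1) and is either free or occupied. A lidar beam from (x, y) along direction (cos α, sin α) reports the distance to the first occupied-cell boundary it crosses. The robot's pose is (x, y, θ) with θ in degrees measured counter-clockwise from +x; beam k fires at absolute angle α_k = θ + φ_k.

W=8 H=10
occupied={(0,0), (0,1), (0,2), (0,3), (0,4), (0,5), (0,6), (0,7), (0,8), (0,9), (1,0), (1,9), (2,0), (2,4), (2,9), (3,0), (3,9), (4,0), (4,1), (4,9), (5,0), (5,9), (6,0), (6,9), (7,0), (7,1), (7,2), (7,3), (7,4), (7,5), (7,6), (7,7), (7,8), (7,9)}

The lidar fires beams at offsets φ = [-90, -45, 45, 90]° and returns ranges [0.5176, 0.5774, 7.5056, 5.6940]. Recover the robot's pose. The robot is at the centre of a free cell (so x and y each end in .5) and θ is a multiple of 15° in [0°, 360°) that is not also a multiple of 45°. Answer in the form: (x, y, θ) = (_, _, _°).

The pose lattice has 46·16 = 736 candidates. Test each by forward raycasting.
  (1.5, 4.5, 60°): beam 1 = 0.5774 ≠ 0.5176 ✗
  (6.5, 8.5, 30°): beam 1 = 1.0000 ≠ 0.5176 ✗
  (1.5, 2.5, 165°): beam 1 = 1.9319 ≠ 0.5176 ✗
  (4.5, 7.5, 120°): beam 1 = 2.8868 ≠ 0.5176 ✗
  (6.5, 4.5, 345°): beam 1 = 3.6235 ≠ 0.5176 ✗
  …
  (6.5, 2.5, 75°): r_1=0.5176, r_2=0.5774, r_3=7.5056, r_4=5.6940 — all match ✓
No second candidate reproduces the full scan.

(x, y, θ) = (6.5, 2.5, 75°)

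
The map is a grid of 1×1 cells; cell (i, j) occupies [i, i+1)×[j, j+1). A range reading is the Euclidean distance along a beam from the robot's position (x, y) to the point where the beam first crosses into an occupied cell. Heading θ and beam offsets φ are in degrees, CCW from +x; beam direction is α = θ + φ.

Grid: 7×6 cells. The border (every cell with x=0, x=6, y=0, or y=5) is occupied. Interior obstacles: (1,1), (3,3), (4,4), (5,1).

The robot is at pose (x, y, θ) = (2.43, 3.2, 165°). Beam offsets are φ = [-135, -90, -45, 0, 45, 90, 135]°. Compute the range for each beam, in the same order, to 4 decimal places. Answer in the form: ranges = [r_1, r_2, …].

ranges = [0.6582, 1.8635, 2.0785, 1.4804, 1.6512, 1.6614, 2.5403]

beam 1: φ=-135°, α=30°
  cosα=0.8660 sinα=0.5000 | (2,3) | tMaxX 0.6582 tMaxY 1.6000 | tΔX 1.1547 tΔY 2.0000
    t=0.6582 [x] (3,3) — stop
  → r_1 = 0.6582
beam 2: φ=-90°, α=75°
  cosα=0.2588 sinα=0.9659 | (2,3) | tMaxX 2.2023 tMaxY 0.8282 | tΔX 3.8637 tΔY 1.0353
    t=0.8282 [y] (2,4)
    t=1.8635 [y] (2,5) — stop
  → r_2 = 1.8635
beam 3: φ=-45°, α=120°
  cosα=-0.5000 sinα=0.8660 | (2,3) | tMaxX 0.8600 tMaxY 0.9238 | tΔX 2.0000 tΔY 1.1547
    t=0.8600 [x] (1,3)
    t=0.9238 [y] (1,4)
    t=2.0785 [y] (1,5) — stop
  → r_3 = 2.0785
beam 4: φ=0°, α=165°
  cosα=-0.9659 sinα=0.2588 | (2,3) | tMaxX 0.4452 tMaxY 3.0910 | tΔX 1.0353 tΔY 3.8637
    t=0.4452 [x] (1,3)
    t=1.4804 [x] (0,3) — stop
  → r_4 = 1.4804
beam 5: φ=45°, α=210°
  cosα=-0.8660 sinα=-0.5000 | (2,3) | tMaxX 0.4965 tMaxY 0.4000 | tΔX 1.1547 tΔY 2.0000
    t=0.4000 [y] (2,2)
    t=0.4965 [x] (1,2)
    t=1.6512 [x] (0,2) — stop
  → r_5 = 1.6512
beam 6: φ=90°, α=255°
  cosα=-0.2588 sinα=-0.9659 | (2,3) | tMaxX 1.6614 tMaxY 0.2071 | tΔX 3.8637 tΔY 1.0353
    t=0.2071 [y] (2,2)
    t=1.2423 [y] (2,1)
    t=1.6614 [x] (1,1) — stop
  → r_6 = 1.6614
beam 7: φ=135°, α=300°
  cosα=0.5000 sinα=-0.8660 | (2,3) | tMaxX 1.1400 tMaxY 0.2309 | tΔX 2.0000 tΔY 1.1547
    t=0.2309 [y] (2,2)
    t=1.1400 [x] (3,2)
    t=1.3856 [y] (3,1)
    t=2.5403 [y] (3,0) — stop
  → r_7 = 2.5403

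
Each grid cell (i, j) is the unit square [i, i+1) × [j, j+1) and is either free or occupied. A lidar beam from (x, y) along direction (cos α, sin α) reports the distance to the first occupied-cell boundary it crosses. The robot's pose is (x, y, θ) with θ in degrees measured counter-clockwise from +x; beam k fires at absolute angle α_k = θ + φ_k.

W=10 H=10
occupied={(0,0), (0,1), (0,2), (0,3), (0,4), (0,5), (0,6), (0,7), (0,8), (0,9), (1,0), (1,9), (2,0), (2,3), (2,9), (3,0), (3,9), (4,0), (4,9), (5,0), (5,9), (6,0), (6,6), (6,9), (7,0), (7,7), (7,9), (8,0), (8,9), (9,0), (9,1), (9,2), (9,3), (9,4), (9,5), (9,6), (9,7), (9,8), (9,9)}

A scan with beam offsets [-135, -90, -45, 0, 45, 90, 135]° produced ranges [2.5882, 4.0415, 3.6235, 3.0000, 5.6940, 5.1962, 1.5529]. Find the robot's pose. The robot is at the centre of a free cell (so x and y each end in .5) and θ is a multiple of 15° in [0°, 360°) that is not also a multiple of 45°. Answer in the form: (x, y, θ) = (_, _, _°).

(x, y, θ) = (4.5, 6.5, 240°)

The pose lattice has 61·16 = 976 candidates. Test each by forward raycasting.
  (6.5, 2.5, 120°): beam 2 = 2.8868 ≠ 4.0415 ✗
  (4.5, 3.5, 15°): beam 1 = 2.8868 ≠ 2.5882 ✗
  (7.5, 2.5, 30°): beam 1 = 1.5529 ≠ 2.5882 ✗
  (7.5, 8.5, 105°): beam 1 = 1.7321 ≠ 2.5882 ✗
  …
  (4.5, 6.5, 240°): r_1=2.5882, r_2=4.0415, r_3=3.6235, r_4=3.0000, r_5=5.6940, r_6=5.1962, r_7=1.5529 — all match ✓
Only this pose fits every beam.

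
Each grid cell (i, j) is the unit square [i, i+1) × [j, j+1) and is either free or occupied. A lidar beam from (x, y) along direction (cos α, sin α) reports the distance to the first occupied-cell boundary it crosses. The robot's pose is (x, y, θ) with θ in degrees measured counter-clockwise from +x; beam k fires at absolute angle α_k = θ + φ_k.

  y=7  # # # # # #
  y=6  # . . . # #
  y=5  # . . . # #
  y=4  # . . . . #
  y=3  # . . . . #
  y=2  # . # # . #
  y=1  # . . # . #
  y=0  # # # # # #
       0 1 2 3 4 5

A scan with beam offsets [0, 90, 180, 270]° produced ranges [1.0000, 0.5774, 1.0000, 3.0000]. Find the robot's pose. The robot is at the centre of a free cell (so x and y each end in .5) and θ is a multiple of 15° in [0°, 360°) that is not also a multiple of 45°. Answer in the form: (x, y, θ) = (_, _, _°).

Candidates: 19 free-cell centres × 16 headings = 304 poses. Raycast each; keep the one whose scan matches to 4 dp.
  (2.5, 3.5, 75°): beam 1 = 3.6235 ≠ 1.0000 ✗
  (2.5, 3.5, 105°): beam 1 = 3.6235 ≠ 1.0000 ✗
  (4.5, 1.5, 75°): beam 1 = 1.9319 ≠ 1.0000 ✗
  (3.5, 5.5, 195°): beam 1 = 2.5882 ≠ 1.0000 ✗
  …
  (1.5, 3.5, 120°): r_1=1.0000, r_2=0.5774, r_3=1.0000, r_4=3.0000 — all match ✓
Unique over the lattice → pose = (1.5, 3.5, 120°).

(x, y, θ) = (1.5, 3.5, 120°)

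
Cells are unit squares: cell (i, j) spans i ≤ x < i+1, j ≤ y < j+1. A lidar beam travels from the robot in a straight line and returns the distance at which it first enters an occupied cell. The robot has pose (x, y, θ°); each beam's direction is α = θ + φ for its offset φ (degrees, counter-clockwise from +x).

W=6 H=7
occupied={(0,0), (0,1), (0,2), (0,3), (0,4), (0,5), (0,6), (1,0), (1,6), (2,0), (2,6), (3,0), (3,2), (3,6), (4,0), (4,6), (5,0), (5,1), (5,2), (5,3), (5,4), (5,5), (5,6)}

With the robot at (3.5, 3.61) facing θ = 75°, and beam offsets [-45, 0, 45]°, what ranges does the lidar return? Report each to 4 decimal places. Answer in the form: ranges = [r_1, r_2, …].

beam 1: φ=-45°, α=30°
  cosα=0.8660 sinα=0.5000 | (3,3) | tMaxX 0.5774 tMaxY 0.7800 | tΔX 1.1547 tΔY 2.0000
    t=0.5774 [x] (4,3)
    t=0.7800 [y] (4,4)
    t=1.7321 [x] (5,4) — stop
  → r_1 = 1.7321
beam 2: φ=0°, α=75°
  cosα=0.2588 sinα=0.9659 | (3,3) | tMaxX 1.9319 tMaxY 0.4038 | tΔX 3.8637 tΔY 1.0353
    t=0.4038 [y] (3,4)
    t=1.4390 [y] (3,5)
    t=1.9319 [x] (4,5)
    t=2.4743 [y] (4,6) — stop
  → r_2 = 2.4743
beam 3: φ=45°, α=120°
  cosα=-0.5000 sinα=0.8660 | (3,3) | tMaxX 1.0000 tMaxY 0.4503 | tΔX 2.0000 tΔY 1.1547
    t=0.4503 [y] (3,4)
    t=1.0000 [x] (2,4)
    t=1.6050 [y] (2,5)
    t=2.7597 [y] (2,6) — stop
  → r_3 = 2.7597

ranges = [1.7321, 2.4743, 2.7597]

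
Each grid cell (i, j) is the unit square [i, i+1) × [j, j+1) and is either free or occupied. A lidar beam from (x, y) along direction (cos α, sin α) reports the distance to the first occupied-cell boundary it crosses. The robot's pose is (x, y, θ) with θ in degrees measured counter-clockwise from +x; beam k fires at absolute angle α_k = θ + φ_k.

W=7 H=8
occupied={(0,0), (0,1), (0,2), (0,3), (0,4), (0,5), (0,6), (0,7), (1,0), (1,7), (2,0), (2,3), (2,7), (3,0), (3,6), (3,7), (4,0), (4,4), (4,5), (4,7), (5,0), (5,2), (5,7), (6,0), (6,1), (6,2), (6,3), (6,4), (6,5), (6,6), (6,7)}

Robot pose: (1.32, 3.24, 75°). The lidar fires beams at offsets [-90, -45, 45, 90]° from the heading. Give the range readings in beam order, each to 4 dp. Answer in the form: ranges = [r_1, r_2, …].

ranges = [0.7040, 0.7852, 0.6400, 0.3313]

beam 1: φ=-90°, α=345°
  direction (0.9659, -0.2588); cell (1,3); t to first gridline: x 0.7040, y 0.9273 (then +1.0353 / +3.8637)
    (2,3) via x @ 0.7040  # hit
  → r_1 = 0.7040
beam 2: φ=-45°, α=30°
  direction (0.8660, 0.5000); cell (1,3); t to first gridline: x 0.7852, y 1.5200 (then +1.1547 / +2.0000)
    (2,3) via x @ 0.7852  # hit
  → r_2 = 0.7852
beam 3: φ=45°, α=120°
  direction (-0.5000, 0.8660); cell (1,3); t to first gridline: x 0.6400, y 0.8776 (then +2.0000 / +1.1547)
    (0,3) via x @ 0.6400  # hit
  → r_3 = 0.6400
beam 4: φ=90°, α=165°
  direction (-0.9659, 0.2588); cell (1,3); t to first gridline: x 0.3313, y 2.9364 (then +1.0353 / +3.8637)
    (0,3) via x @ 0.3313  # hit
  → r_4 = 0.3313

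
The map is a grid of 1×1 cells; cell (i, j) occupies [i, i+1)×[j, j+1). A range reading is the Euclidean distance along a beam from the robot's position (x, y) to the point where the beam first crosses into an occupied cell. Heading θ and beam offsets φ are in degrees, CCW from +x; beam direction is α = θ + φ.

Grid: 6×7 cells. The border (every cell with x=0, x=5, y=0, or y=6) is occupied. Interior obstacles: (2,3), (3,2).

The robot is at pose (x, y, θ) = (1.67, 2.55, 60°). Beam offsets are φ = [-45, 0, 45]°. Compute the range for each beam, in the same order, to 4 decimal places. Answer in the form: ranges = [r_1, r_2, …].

ranges = [1.3769, 0.6600, 2.5887]

beam 1: φ=-45°, α=15°
  direction (0.9659, 0.2588); cell (1,2); t to first gridline: x 0.3416, y 1.7387 (then +1.0353 / +3.8637)
    (2,2) via x @ 0.3416
    (3,2) via x @ 1.3769  # hit
  → r_1 = 1.3769
beam 2: φ=0°, α=60°
  direction (0.5000, 0.8660); cell (1,2); t to first gridline: x 0.6600, y 0.5196 (then +2.0000 / +1.1547)
    (1,3) via y @ 0.5196
    (2,3) via x @ 0.6600  # hit
  → r_2 = 0.6600
beam 3: φ=45°, α=105°
  direction (-0.2588, 0.9659); cell (1,2); t to first gridline: x 2.5887, y 0.4659 (then +3.8637 / +1.0353)
    (1,3) via y @ 0.4659
    (1,4) via y @ 1.5012
    (1,5) via y @ 2.5364
    (0,5) via x @ 2.5887  # hit
  → r_3 = 2.5887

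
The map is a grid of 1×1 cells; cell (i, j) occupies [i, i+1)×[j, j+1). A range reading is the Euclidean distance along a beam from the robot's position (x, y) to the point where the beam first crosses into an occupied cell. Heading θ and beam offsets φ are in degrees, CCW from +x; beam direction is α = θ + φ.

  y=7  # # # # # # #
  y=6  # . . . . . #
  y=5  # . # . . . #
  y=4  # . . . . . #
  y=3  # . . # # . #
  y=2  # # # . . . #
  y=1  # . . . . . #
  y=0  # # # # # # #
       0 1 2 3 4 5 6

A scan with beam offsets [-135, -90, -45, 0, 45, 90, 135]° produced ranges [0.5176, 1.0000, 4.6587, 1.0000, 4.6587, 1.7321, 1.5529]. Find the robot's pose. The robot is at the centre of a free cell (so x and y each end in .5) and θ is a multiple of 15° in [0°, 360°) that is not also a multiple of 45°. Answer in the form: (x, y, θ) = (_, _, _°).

(x, y, θ) = (5.5, 2.5, 150°)

Candidates: 25 free-cell centres × 16 headings = 400 poses. Raycast each; keep the one whose scan matches to 4 dp.
  (3.5, 6.5, 240°): beam 3 = 2.5882 ≠ 4.6587 ✗
  (4.5, 6.5, 255°): beam 1 = 0.5774 ≠ 0.5176 ✗
  (4.5, 5.5, 165°): beam 1 = 1.7321 ≠ 0.5176 ✗
  (1.5, 6.5, 60°): beam 1 = 3.6235 ≠ 0.5176 ✗
  …
  (5.5, 2.5, 150°): r_1=0.5176, r_2=1.0000, r_3=4.6587, r_4=1.0000, r_5=4.6587, r_6=1.7321, r_7=1.5529 — all match ✓
No second candidate reproduces the full scan.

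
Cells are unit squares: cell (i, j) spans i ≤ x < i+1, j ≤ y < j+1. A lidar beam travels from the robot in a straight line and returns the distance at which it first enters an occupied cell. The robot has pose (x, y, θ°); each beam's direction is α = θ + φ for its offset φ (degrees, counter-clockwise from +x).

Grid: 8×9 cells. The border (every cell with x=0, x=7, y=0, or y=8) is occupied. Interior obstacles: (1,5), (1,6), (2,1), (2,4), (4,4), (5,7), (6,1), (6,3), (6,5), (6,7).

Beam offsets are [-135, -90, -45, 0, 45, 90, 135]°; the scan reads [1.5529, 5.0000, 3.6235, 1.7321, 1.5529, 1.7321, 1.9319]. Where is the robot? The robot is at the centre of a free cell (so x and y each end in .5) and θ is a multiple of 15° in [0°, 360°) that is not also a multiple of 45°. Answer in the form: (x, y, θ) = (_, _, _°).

The pose lattice has 32·16 = 512 candidates. Test each by forward raycasting.
  (4.5, 7.5, 105°): beam 1 = 0.5774 ≠ 1.5529 ✗
  (4.5, 6.5, 255°): beam 1 = 1.7321 ≠ 1.5529 ✗
  (5.5, 2.5, 75°): beam 1 = 1.0000 ≠ 1.5529 ✗
  (6.5, 4.5, 195°): beam 1 = 0.5774 ≠ 1.5529 ✗
  …
  (4.5, 2.5, 210°): r_1=1.5529, r_2=5.0000, r_3=3.6235, r_4=1.7321, r_5=1.5529, r_6=1.7321, r_7=1.9319 — all match ✓
Only this pose fits every beam.

(x, y, θ) = (4.5, 2.5, 210°)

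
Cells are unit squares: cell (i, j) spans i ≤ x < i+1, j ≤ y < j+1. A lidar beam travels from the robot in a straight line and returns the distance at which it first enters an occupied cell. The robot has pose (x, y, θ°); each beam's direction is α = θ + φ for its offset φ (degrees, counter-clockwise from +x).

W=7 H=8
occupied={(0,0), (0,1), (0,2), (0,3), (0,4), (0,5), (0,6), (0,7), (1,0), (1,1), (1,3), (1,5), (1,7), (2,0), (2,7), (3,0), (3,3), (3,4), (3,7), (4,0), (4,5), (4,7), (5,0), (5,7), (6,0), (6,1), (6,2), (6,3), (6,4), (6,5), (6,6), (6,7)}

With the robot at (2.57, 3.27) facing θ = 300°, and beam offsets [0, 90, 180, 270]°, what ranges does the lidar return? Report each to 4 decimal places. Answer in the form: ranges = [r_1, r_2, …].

ranges = [2.6212, 0.4965, 1.9976, 1.8129]

beam 1: φ=0°, α=300°
  dir = (cos 300°, sin 300°) = (0.5000, -0.8660); from cell (2,3)
  next x-line at t=0.8600, next y-line at t=0.3118; Δt_x=2.0000, Δt_y=1.1547
    y: enter (2,2) at t=0.3118
    x: enter (3,2) at t=0.8600
    y: enter (3,1) at t=1.4665
    y: enter (3,0) at t=2.6212 ← occupied
  → r_1 = 2.6212
beam 2: φ=90°, α=30°
  dir = (cos 30°, sin 30°) = (0.8660, 0.5000); from cell (2,3)
  next x-line at t=0.4965, next y-line at t=1.4600; Δt_x=1.1547, Δt_y=2.0000
    x: enter (3,3) at t=0.4965 ← occupied
  → r_2 = 0.4965
beam 3: φ=180°, α=120°
  dir = (cos 120°, sin 120°) = (-0.5000, 0.8660); from cell (2,3)
  next x-line at t=1.1400, next y-line at t=0.8429; Δt_x=2.0000, Δt_y=1.1547
    y: enter (2,4) at t=0.8429
    x: enter (1,4) at t=1.1400
    y: enter (1,5) at t=1.9976 ← occupied
  → r_3 = 1.9976
beam 4: φ=270°, α=210°
  dir = (cos 210°, sin 210°) = (-0.8660, -0.5000); from cell (2,3)
  next x-line at t=0.6582, next y-line at t=0.5400; Δt_x=1.1547, Δt_y=2.0000
    y: enter (2,2) at t=0.5400
    x: enter (1,2) at t=0.6582
    x: enter (0,2) at t=1.8129 ← occupied
  → r_4 = 1.8129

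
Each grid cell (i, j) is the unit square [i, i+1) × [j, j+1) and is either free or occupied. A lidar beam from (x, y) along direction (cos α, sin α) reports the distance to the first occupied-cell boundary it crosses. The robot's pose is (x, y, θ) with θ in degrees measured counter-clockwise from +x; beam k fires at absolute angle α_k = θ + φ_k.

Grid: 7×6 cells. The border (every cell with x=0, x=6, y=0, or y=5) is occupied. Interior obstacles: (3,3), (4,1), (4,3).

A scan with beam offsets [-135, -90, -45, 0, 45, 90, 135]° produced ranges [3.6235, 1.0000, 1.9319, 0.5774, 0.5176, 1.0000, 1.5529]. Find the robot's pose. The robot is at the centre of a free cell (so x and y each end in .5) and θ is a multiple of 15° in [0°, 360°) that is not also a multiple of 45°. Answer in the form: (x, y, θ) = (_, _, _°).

Candidates: 17 free-cell centres × 16 headings = 272 poses. Raycast each; keep the one whose scan matches to 4 dp.
  (1.5, 2.5, 285°): beam 1 = 0.5774 ≠ 3.6235 ✗
  (2.5, 2.5, 300°): beam 1 = 1.5529 ≠ 3.6235 ✗
  (1.5, 2.5, 75°): beam 1 = 1.7321 ≠ 3.6235 ✗
  …
  (2.5, 4.5, 60°): r_1=3.6235, r_2=1.0000, r_3=1.9319, r_4=0.5774, r_5=0.5176, r_6=1.0000, r_7=1.5529 — all match ✓
Unique over the lattice → pose = (2.5, 4.5, 60°).

(x, y, θ) = (2.5, 4.5, 60°)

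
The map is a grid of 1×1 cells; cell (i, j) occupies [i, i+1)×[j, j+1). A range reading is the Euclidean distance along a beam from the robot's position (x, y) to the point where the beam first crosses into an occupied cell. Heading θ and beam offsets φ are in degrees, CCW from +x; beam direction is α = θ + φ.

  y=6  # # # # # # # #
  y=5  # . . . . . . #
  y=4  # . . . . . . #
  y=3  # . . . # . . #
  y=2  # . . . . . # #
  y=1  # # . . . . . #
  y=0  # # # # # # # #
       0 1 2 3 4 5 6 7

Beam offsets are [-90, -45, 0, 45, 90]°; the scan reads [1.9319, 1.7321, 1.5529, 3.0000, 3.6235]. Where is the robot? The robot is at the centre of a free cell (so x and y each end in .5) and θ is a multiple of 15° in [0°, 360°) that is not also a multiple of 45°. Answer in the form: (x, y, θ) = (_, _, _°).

(x, y, θ) = (3.5, 2.5, 285°)

The pose lattice has 27·16 = 432 candidates. Test each by forward raycasting.
  (1.5, 4.5, 330°): beam 1 = 1.0000 ≠ 1.9319 ✗
  (2.5, 4.5, 120°): beam 1 = 3.0000 ≠ 1.9319 ✗
  (5.5, 4.5, 15°): beam 4 = 1.7321 ≠ 3.0000 ✗
  (3.5, 4.5, 105°): beam 1 = 3.6235 ≠ 1.9319 ✗
  (3.5, 1.5, 150°): beam 1 = 1.7321 ≠ 1.9319 ✗
  …
  (3.5, 2.5, 285°): r_1=1.9319, r_2=1.7321, r_3=1.5529, r_4=3.0000, r_5=3.6235 — all match ✓
Unique over the lattice → pose = (3.5, 2.5, 285°).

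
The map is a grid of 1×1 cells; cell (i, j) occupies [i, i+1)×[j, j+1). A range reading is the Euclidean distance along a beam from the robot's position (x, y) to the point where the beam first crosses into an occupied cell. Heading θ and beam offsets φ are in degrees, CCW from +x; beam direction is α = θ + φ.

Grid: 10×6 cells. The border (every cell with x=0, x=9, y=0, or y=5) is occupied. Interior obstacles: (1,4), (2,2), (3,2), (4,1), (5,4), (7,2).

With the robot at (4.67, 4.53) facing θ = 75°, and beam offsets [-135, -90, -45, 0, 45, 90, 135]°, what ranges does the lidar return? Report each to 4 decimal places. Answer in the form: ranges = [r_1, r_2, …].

beam 1: φ=-135°, α=300°
  d=(0.5000,-0.8660)  start (4,4)  tX=0.6600 tY=0.6120  stride 1/|dx|=2.0000 1/|dy|=1.1547
    cross y-line → (4,3), t=0.6120
    cross x-line → (5,3), t=0.6600
    cross y-line → (5,2), t=1.7667
    cross x-line → (6,2), t=2.6600
    cross y-line → (6,1), t=2.9214
    cross y-line → (6,0), t=4.0761 (wall)
  → r_1 = 4.0761
beam 2: φ=-90°, α=345°
  d=(0.9659,-0.2588)  start (4,4)  tX=0.3416 tY=2.0478  stride 1/|dx|=1.0353 1/|dy|=3.8637
    cross x-line → (5,4), t=0.3416 (wall)
  → r_2 = 0.3416
beam 3: φ=-45°, α=30°
  d=(0.8660,0.5000)  start (4,4)  tX=0.3811 tY=0.9400  stride 1/|dx|=1.1547 1/|dy|=2.0000
    cross x-line → (5,4), t=0.3811 (wall)
  → r_3 = 0.3811
beam 4: φ=0°, α=75°
  d=(0.2588,0.9659)  start (4,4)  tX=1.2750 tY=0.4866  stride 1/|dx|=3.8637 1/|dy|=1.0353
    cross y-line → (4,5), t=0.4866 (wall)
  → r_4 = 0.4866
beam 5: φ=45°, α=120°
  d=(-0.5000,0.8660)  start (4,4)  tX=1.3400 tY=0.5427  stride 1/|dx|=2.0000 1/|dy|=1.1547
    cross y-line → (4,5), t=0.5427 (wall)
  → r_5 = 0.5427
beam 6: φ=90°, α=165°
  d=(-0.9659,0.2588)  start (4,4)  tX=0.6936 tY=1.8159  stride 1/|dx|=1.0353 1/|dy|=3.8637
    cross x-line → (3,4), t=0.6936
    cross x-line → (2,4), t=1.7289
    cross y-line → (2,5), t=1.8159 (wall)
  → r_6 = 1.8159
beam 7: φ=135°, α=210°
  d=(-0.8660,-0.5000)  start (4,4)  tX=0.7736 tY=1.0600  stride 1/|dx|=1.1547 1/|dy|=2.0000
    cross x-line → (3,4), t=0.7736
    cross y-line → (3,3), t=1.0600
    cross x-line → (2,3), t=1.9283
    cross y-line → (2,2), t=3.0600 (wall)
  → r_7 = 3.0600

ranges = [4.0761, 0.3416, 0.3811, 0.4866, 0.5427, 1.8159, 3.0600]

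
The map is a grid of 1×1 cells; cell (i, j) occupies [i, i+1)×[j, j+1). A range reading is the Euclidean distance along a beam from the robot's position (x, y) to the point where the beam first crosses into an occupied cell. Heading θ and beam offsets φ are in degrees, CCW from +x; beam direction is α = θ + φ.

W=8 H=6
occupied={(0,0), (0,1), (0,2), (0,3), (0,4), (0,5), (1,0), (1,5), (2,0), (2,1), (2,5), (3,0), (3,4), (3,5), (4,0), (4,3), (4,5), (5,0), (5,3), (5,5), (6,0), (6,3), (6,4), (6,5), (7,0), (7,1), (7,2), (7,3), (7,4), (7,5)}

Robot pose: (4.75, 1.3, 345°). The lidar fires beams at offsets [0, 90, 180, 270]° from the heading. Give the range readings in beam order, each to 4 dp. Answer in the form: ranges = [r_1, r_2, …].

ranges = [1.1591, 1.7600, 1.8117, 0.3106]

beam 1: φ=0°, α=345°
  dir = (cos 345°, sin 345°) = (0.9659, -0.2588); from cell (4,1)
  next x-line at t=0.2588, next y-line at t=1.1591; Δt_x=1.0353, Δt_y=3.8637
    x: enter (5,1) at t=0.2588
    y: enter (5,0) at t=1.1591 ← occupied
  → r_1 = 1.1591
beam 2: φ=90°, α=75°
  dir = (cos 75°, sin 75°) = (0.2588, 0.9659); from cell (4,1)
  next x-line at t=0.9659, next y-line at t=0.7247; Δt_x=3.8637, Δt_y=1.0353
    y: enter (4,2) at t=0.7247
    x: enter (5,2) at t=0.9659
    y: enter (5,3) at t=1.7600 ← occupied
  → r_2 = 1.7600
beam 3: φ=180°, α=165°
  dir = (cos 165°, sin 165°) = (-0.9659, 0.2588); from cell (4,1)
  next x-line at t=0.7765, next y-line at t=2.7046; Δt_x=1.0353, Δt_y=3.8637
    x: enter (3,1) at t=0.7765
    x: enter (2,1) at t=1.8117 ← occupied
  → r_3 = 1.8117
beam 4: φ=270°, α=255°
  dir = (cos 255°, sin 255°) = (-0.2588, -0.9659); from cell (4,1)
  next x-line at t=2.8978, next y-line at t=0.3106; Δt_x=3.8637, Δt_y=1.0353
    y: enter (4,0) at t=0.3106 ← occupied
  → r_4 = 0.3106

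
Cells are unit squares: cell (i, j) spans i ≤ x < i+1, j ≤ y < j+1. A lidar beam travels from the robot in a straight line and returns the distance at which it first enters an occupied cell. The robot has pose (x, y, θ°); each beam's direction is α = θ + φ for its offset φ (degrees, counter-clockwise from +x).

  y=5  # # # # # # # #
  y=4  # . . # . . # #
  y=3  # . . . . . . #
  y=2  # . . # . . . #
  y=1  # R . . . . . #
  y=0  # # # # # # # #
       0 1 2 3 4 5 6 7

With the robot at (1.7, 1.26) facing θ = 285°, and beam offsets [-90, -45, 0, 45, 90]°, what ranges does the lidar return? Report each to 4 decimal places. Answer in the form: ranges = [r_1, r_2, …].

ranges = [0.7247, 0.3002, 0.2692, 0.5200, 5.4870]

beam 1: φ=-90°, α=195°
  dir = (cos 195°, sin 195°) = (-0.9659, -0.2588); from cell (1,1)
  next x-line at t=0.7247, next y-line at t=1.0046; Δt_x=1.0353, Δt_y=3.8637
    x: enter (0,1) at t=0.7247 ← occupied
  → r_1 = 0.7247
beam 2: φ=-45°, α=240°
  dir = (cos 240°, sin 240°) = (-0.5000, -0.8660); from cell (1,1)
  next x-line at t=1.4000, next y-line at t=0.3002; Δt_x=2.0000, Δt_y=1.1547
    y: enter (1,0) at t=0.3002 ← occupied
  → r_2 = 0.3002
beam 3: φ=0°, α=285°
  dir = (cos 285°, sin 285°) = (0.2588, -0.9659); from cell (1,1)
  next x-line at t=1.1591, next y-line at t=0.2692; Δt_x=3.8637, Δt_y=1.0353
    y: enter (1,0) at t=0.2692 ← occupied
  → r_3 = 0.2692
beam 4: φ=45°, α=330°
  dir = (cos 330°, sin 330°) = (0.8660, -0.5000); from cell (1,1)
  next x-line at t=0.3464, next y-line at t=0.5200; Δt_x=1.1547, Δt_y=2.0000
    x: enter (2,1) at t=0.3464
    y: enter (2,0) at t=0.5200 ← occupied
  → r_4 = 0.5200
beam 5: φ=90°, α=15°
  dir = (cos 15°, sin 15°) = (0.9659, 0.2588); from cell (1,1)
  next x-line at t=0.3106, next y-line at t=2.8591; Δt_x=1.0353, Δt_y=3.8637
    x: enter (2,1) at t=0.3106
    x: enter (3,1) at t=1.3459
    x: enter (4,1) at t=2.3811
    y: enter (4,2) at t=2.8591
    x: enter (5,2) at t=3.4164
    x: enter (6,2) at t=4.4517
    x: enter (7,2) at t=5.4870 ← occupied
  → r_5 = 5.4870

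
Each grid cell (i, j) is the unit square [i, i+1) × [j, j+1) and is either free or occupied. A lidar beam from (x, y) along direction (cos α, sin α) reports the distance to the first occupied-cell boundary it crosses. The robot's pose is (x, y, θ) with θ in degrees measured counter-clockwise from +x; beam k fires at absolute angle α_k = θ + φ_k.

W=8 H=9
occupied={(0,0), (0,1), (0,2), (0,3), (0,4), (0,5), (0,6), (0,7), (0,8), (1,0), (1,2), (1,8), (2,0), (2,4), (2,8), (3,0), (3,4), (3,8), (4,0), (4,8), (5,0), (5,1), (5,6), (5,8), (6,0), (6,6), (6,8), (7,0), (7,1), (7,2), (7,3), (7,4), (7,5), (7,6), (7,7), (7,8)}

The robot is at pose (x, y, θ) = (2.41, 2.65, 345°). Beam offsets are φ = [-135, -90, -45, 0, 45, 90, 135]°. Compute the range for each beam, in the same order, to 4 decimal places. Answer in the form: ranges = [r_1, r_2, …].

beam 1: φ=-135°, α=210°
  dir = (cos 210°, sin 210°) = (-0.8660, -0.5000); from cell (2,2)
  next x-line at t=0.4734, next y-line at t=1.3000; Δt_x=1.1547, Δt_y=2.0000
    x: enter (1,2) at t=0.4734 ← occupied
  → r_1 = 0.4734
beam 2: φ=-90°, α=255°
  dir = (cos 255°, sin 255°) = (-0.2588, -0.9659); from cell (2,2)
  next x-line at t=1.5841, next y-line at t=0.6729; Δt_x=3.8637, Δt_y=1.0353
    y: enter (2,1) at t=0.6729
    x: enter (1,1) at t=1.5841
    y: enter (1,0) at t=1.7082 ← occupied
  → r_2 = 1.7082
beam 3: φ=-45°, α=300°
  dir = (cos 300°, sin 300°) = (0.5000, -0.8660); from cell (2,2)
  next x-line at t=1.1800, next y-line at t=0.7506; Δt_x=2.0000, Δt_y=1.1547
    y: enter (2,1) at t=0.7506
    x: enter (3,1) at t=1.1800
    y: enter (3,0) at t=1.9053 ← occupied
  → r_3 = 1.9053
beam 4: φ=0°, α=345°
  dir = (cos 345°, sin 345°) = (0.9659, -0.2588); from cell (2,2)
  next x-line at t=0.6108, next y-line at t=2.5114; Δt_x=1.0353, Δt_y=3.8637
    x: enter (3,2) at t=0.6108
    x: enter (4,2) at t=1.6461
    y: enter (4,1) at t=2.5114
    x: enter (5,1) at t=2.6814 ← occupied
  → r_4 = 2.6814
beam 5: φ=45°, α=30°
  dir = (cos 30°, sin 30°) = (0.8660, 0.5000); from cell (2,2)
  next x-line at t=0.6813, next y-line at t=0.7000; Δt_x=1.1547, Δt_y=2.0000
    x: enter (3,2) at t=0.6813
    y: enter (3,3) at t=0.7000
    x: enter (4,3) at t=1.8360
    y: enter (4,4) at t=2.7000
    x: enter (5,4) at t=2.9907
    x: enter (6,4) at t=4.1454
    y: enter (6,5) at t=4.7000
    x: enter (7,5) at t=5.3001 ← occupied
  → r_5 = 5.3001
beam 6: φ=90°, α=75°
  dir = (cos 75°, sin 75°) = (0.2588, 0.9659); from cell (2,2)
  next x-line at t=2.2796, next y-line at t=0.3623; Δt_x=3.8637, Δt_y=1.0353
    y: enter (2,3) at t=0.3623
    y: enter (2,4) at t=1.3976 ← occupied
  → r_6 = 1.3976
beam 7: φ=135°, α=120°
  dir = (cos 120°, sin 120°) = (-0.5000, 0.8660); from cell (2,2)
  next x-line at t=0.8200, next y-line at t=0.4041; Δt_x=2.0000, Δt_y=1.1547
    y: enter (2,3) at t=0.4041
    x: enter (1,3) at t=0.8200
    y: enter (1,4) at t=1.5588
    y: enter (1,5) at t=2.7135
    x: enter (0,5) at t=2.8200 ← occupied
  → r_7 = 2.8200

ranges = [0.4734, 1.7082, 1.9053, 2.6814, 5.3001, 1.3976, 2.8200]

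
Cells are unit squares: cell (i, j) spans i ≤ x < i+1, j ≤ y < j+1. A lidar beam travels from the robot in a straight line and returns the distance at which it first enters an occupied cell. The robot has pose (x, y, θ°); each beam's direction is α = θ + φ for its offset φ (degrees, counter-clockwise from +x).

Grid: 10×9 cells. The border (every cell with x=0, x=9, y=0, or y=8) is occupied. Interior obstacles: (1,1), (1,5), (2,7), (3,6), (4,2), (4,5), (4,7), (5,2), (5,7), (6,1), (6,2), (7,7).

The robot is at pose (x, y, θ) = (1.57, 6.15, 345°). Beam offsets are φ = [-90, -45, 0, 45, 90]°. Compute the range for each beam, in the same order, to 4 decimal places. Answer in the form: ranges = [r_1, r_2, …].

beam 1: φ=-90°, α=255°
  dir = (cos 255°, sin 255°) = (-0.2588, -0.9659); from cell (1,6)
  next x-line at t=2.2023, next y-line at t=0.1553; Δt_x=3.8637, Δt_y=1.0353
    y: enter (1,5) at t=0.1553 ← occupied
  → r_1 = 0.1553
beam 2: φ=-45°, α=300°
  dir = (cos 300°, sin 300°) = (0.5000, -0.8660); from cell (1,6)
  next x-line at t=0.8600, next y-line at t=0.1732; Δt_x=2.0000, Δt_y=1.1547
    y: enter (1,5) at t=0.1732 ← occupied
  → r_2 = 0.1732
beam 3: φ=0°, α=345°
  dir = (cos 345°, sin 345°) = (0.9659, -0.2588); from cell (1,6)
  next x-line at t=0.4452, next y-line at t=0.5796; Δt_x=1.0353, Δt_y=3.8637
    x: enter (2,6) at t=0.4452
    y: enter (2,5) at t=0.5796
    x: enter (3,5) at t=1.4804
    x: enter (4,5) at t=2.5157 ← occupied
  → r_3 = 2.5157
beam 4: φ=45°, α=30°
  dir = (cos 30°, sin 30°) = (0.8660, 0.5000); from cell (1,6)
  next x-line at t=0.4965, next y-line at t=1.7000; Δt_x=1.1547, Δt_y=2.0000
    x: enter (2,6) at t=0.4965
    x: enter (3,6) at t=1.6512 ← occupied
  → r_4 = 1.6512
beam 5: φ=90°, α=75°
  dir = (cos 75°, sin 75°) = (0.2588, 0.9659); from cell (1,6)
  next x-line at t=1.6614, next y-line at t=0.8800; Δt_x=3.8637, Δt_y=1.0353
    y: enter (1,7) at t=0.8800
    x: enter (2,7) at t=1.6614 ← occupied
  → r_5 = 1.6614

ranges = [0.1553, 0.1732, 2.5157, 1.6512, 1.6614]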